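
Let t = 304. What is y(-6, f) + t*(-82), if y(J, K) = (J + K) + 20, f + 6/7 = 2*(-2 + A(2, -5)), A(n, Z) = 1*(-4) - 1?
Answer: -174502/7 ≈ -24929.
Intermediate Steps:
A(n, Z) = -5 (A(n, Z) = -4 - 1 = -5)
f = -104/7 (f = -6/7 + 2*(-2 - 5) = -6/7 + 2*(-7) = -6/7 - 14 = -104/7 ≈ -14.857)
y(J, K) = 20 + J + K
y(-6, f) + t*(-82) = (20 - 6 - 104/7) + 304*(-82) = -6/7 - 24928 = -174502/7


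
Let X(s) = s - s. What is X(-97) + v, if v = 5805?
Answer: 5805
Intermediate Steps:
X(s) = 0
X(-97) + v = 0 + 5805 = 5805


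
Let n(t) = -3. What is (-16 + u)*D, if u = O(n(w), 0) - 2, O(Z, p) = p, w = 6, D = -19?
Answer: 342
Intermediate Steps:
u = -2 (u = 0 - 2 = -2)
(-16 + u)*D = (-16 - 2)*(-19) = -18*(-19) = 342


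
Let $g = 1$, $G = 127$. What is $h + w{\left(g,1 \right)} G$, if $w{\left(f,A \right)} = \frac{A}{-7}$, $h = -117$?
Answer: $- \frac{946}{7} \approx -135.14$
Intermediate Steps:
$w{\left(f,A \right)} = - \frac{A}{7}$ ($w{\left(f,A \right)} = A \left(- \frac{1}{7}\right) = - \frac{A}{7}$)
$h + w{\left(g,1 \right)} G = -117 + \left(- \frac{1}{7}\right) 1 \cdot 127 = -117 - \frac{127}{7} = - \frac{946}{7}$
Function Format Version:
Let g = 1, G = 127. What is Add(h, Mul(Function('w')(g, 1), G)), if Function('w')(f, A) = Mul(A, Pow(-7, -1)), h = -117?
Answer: Rational(-946, 7) ≈ -135.14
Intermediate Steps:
Function('w')(f, A) = Mul(Rational(-1, 7), A) (Function('w')(f, A) = Mul(A, Rational(-1, 7)) = Mul(Rational(-1, 7), A))
Add(h, Mul(Function('w')(g, 1), G)) = Add(-117, Mul(Mul(Rational(-1, 7), 1), 127)) = Add(-117, Mul(Rational(-1, 7), 127)) = Add(-117, Rational(-127, 7)) = Rational(-946, 7)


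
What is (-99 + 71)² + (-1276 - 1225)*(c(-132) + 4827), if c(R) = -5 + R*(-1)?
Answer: -12389170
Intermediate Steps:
c(R) = -5 - R
(-99 + 71)² + (-1276 - 1225)*(c(-132) + 4827) = (-99 + 71)² + (-1276 - 1225)*((-5 - 1*(-132)) + 4827) = (-28)² - 2501*((-5 + 132) + 4827) = 784 - 2501*(127 + 4827) = 784 - 2501*4954 = 784 - 12389954 = -12389170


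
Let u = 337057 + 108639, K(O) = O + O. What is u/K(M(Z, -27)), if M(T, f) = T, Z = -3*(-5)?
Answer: 222848/15 ≈ 14857.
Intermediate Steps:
Z = 15
K(O) = 2*O
u = 445696
u/K(M(Z, -27)) = 445696/((2*15)) = 445696/30 = 445696*(1/30) = 222848/15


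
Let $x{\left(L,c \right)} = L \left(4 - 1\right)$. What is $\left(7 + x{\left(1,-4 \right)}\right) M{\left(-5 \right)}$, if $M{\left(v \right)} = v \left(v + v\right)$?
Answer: $500$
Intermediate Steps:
$M{\left(v \right)} = 2 v^{2}$ ($M{\left(v \right)} = v 2 v = 2 v^{2}$)
$x{\left(L,c \right)} = 3 L$ ($x{\left(L,c \right)} = L 3 = 3 L$)
$\left(7 + x{\left(1,-4 \right)}\right) M{\left(-5 \right)} = \left(7 + 3 \cdot 1\right) 2 \left(-5\right)^{2} = \left(7 + 3\right) 2 \cdot 25 = 10 \cdot 50 = 500$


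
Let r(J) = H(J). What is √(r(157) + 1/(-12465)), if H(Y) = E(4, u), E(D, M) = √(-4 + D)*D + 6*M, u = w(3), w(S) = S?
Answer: √310751065/4155 ≈ 4.2426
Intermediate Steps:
u = 3
E(D, M) = 6*M + D*√(-4 + D) (E(D, M) = D*√(-4 + D) + 6*M = 6*M + D*√(-4 + D))
H(Y) = 18 (H(Y) = 6*3 + 4*√(-4 + 4) = 18 + 4*√0 = 18 + 4*0 = 18 + 0 = 18)
r(J) = 18
√(r(157) + 1/(-12465)) = √(18 + 1/(-12465)) = √(18 - 1/12465) = √(224369/12465) = √310751065/4155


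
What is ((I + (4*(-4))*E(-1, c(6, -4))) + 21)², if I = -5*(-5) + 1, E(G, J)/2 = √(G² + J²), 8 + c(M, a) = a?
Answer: 150689 - 3008*√145 ≈ 1.1447e+5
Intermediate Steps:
c(M, a) = -8 + a
E(G, J) = 2*√(G² + J²)
I = 26 (I = 25 + 1 = 26)
((I + (4*(-4))*E(-1, c(6, -4))) + 21)² = ((26 + (4*(-4))*(2*√((-1)² + (-8 - 4)²))) + 21)² = ((26 - 32*√(1 + (-12)²)) + 21)² = ((26 - 32*√(1 + 144)) + 21)² = ((26 - 32*√145) + 21)² = (47 - 32*√145)²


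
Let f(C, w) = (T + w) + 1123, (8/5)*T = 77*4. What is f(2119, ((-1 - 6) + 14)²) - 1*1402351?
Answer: -2801973/2 ≈ -1.4010e+6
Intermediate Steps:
T = 385/2 (T = 5*(77*4)/8 = (5/8)*308 = 385/2 ≈ 192.50)
f(C, w) = 2631/2 + w (f(C, w) = (385/2 + w) + 1123 = 2631/2 + w)
f(2119, ((-1 - 6) + 14)²) - 1*1402351 = (2631/2 + ((-1 - 6) + 14)²) - 1*1402351 = (2631/2 + (-7 + 14)²) - 1402351 = (2631/2 + 7²) - 1402351 = (2631/2 + 49) - 1402351 = 2729/2 - 1402351 = -2801973/2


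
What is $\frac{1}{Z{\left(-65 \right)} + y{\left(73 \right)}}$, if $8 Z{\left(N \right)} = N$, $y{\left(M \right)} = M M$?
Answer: $\frac{8}{42567} \approx 0.00018794$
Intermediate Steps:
$y{\left(M \right)} = M^{2}$
$Z{\left(N \right)} = \frac{N}{8}$
$\frac{1}{Z{\left(-65 \right)} + y{\left(73 \right)}} = \frac{1}{\frac{1}{8} \left(-65\right) + 73^{2}} = \frac{1}{- \frac{65}{8} + 5329} = \frac{1}{\frac{42567}{8}} = \frac{8}{42567}$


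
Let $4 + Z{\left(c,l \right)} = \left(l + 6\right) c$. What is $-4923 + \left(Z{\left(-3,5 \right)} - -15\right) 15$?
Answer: $-5253$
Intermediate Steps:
$Z{\left(c,l \right)} = -4 + c \left(6 + l\right)$ ($Z{\left(c,l \right)} = -4 + \left(l + 6\right) c = -4 + \left(6 + l\right) c = -4 + c \left(6 + l\right)$)
$-4923 + \left(Z{\left(-3,5 \right)} - -15\right) 15 = -4923 + \left(\left(-4 + 6 \left(-3\right) - 15\right) - -15\right) 15 = -4923 + \left(\left(-4 - 18 - 15\right) + 15\right) 15 = -4923 + \left(-37 + 15\right) 15 = -4923 - 330 = -5253$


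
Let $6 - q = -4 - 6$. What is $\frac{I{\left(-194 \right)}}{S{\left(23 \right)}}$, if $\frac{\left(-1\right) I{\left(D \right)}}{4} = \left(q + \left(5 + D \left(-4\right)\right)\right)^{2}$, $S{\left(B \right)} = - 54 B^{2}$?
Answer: $\frac{1270418}{14283} \approx 88.946$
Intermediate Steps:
$q = 16$ ($q = 6 - \left(-4 - 6\right) = 6 - -10 = 6 + 10 = 16$)
$I{\left(D \right)} = - 4 \left(21 - 4 D\right)^{2}$ ($I{\left(D \right)} = - 4 \left(16 + \left(5 + D \left(-4\right)\right)\right)^{2} = - 4 \left(16 - \left(-5 + 4 D\right)\right)^{2} = - 4 \left(21 - 4 D\right)^{2}$)
$\frac{I{\left(-194 \right)}}{S{\left(23 \right)}} = \frac{\left(-4\right) \left(-21 + 4 \left(-194\right)\right)^{2}}{\left(-54\right) 23^{2}} = \frac{\left(-4\right) \left(-21 - 776\right)^{2}}{\left(-54\right) 529} = \frac{\left(-4\right) \left(-797\right)^{2}}{-28566} = \left(-4\right) 635209 \left(- \frac{1}{28566}\right) = \left(-2540836\right) \left(- \frac{1}{28566}\right) = \frac{1270418}{14283}$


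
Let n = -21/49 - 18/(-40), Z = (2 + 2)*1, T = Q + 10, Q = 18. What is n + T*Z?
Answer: 15683/140 ≈ 112.02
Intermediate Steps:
T = 28 (T = 18 + 10 = 28)
Z = 4 (Z = 4*1 = 4)
n = 3/140 (n = -21*1/49 - 18*(-1/40) = -3/7 + 9/20 = 3/140 ≈ 0.021429)
n + T*Z = 3/140 + 28*4 = 3/140 + 112 = 15683/140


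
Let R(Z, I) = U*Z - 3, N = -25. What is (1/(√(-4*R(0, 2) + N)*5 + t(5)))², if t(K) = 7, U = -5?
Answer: (7 + 5*I*√13)⁻² ≈ -0.0019732 - 0.0018044*I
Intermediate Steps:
R(Z, I) = -3 - 5*Z (R(Z, I) = -5*Z - 3 = -3 - 5*Z)
(1/(√(-4*R(0, 2) + N)*5 + t(5)))² = (1/(√(-4*(-3 - 5*0) - 25)*5 + 7))² = (1/(√(-4*(-3 + 0) - 25)*5 + 7))² = (1/(√(-4*(-3) - 25)*5 + 7))² = (1/(√(12 - 25)*5 + 7))² = (1/(√(-13)*5 + 7))² = (1/((I*√13)*5 + 7))² = (1/(5*I*√13 + 7))² = (1/(7 + 5*I*√13))² = (7 + 5*I*√13)⁻²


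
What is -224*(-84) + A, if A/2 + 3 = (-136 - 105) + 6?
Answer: 18340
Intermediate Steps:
A = -476 (A = -6 + 2*((-136 - 105) + 6) = -6 + 2*(-241 + 6) = -6 + 2*(-235) = -6 - 470 = -476)
-224*(-84) + A = -224*(-84) - 476 = 18816 - 476 = 18340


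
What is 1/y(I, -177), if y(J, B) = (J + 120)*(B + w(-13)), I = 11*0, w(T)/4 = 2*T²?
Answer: 1/141000 ≈ 7.0922e-6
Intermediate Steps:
w(T) = 8*T² (w(T) = 4*(2*T²) = 8*T²)
I = 0
y(J, B) = (120 + J)*(1352 + B) (y(J, B) = (J + 120)*(B + 8*(-13)²) = (120 + J)*(B + 8*169) = (120 + J)*(B + 1352) = (120 + J)*(1352 + B))
1/y(I, -177) = 1/(162240 + 120*(-177) + 1352*0 - 177*0) = 1/(162240 - 21240 + 0 + 0) = 1/141000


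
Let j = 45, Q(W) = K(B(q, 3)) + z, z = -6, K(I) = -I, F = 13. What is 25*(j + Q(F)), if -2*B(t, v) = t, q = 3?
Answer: 2025/2 ≈ 1012.5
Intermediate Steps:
B(t, v) = -t/2
Q(W) = -9/2 (Q(W) = -(-1)*3/2 - 6 = -1*(-3/2) - 6 = 3/2 - 6 = -9/2)
25*(j + Q(F)) = 25*(45 - 9/2) = 25*(81/2) = 2025/2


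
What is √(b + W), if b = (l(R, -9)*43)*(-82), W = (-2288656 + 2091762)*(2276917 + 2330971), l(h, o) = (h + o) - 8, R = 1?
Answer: 8*I*√14176022554 ≈ 9.5251e+5*I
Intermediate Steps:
l(h, o) = -8 + h + o
W = -907265499872 (W = -196894*4607888 = -907265499872)
b = 56416 (b = ((-8 + 1 - 9)*43)*(-82) = -16*43*(-82) = -688*(-82) = 56416)
√(b + W) = √(56416 - 907265499872) = √(-907265443456) = 8*I*√14176022554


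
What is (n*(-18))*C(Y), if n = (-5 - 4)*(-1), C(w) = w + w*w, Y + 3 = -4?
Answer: -6804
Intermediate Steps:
Y = -7 (Y = -3 - 4 = -7)
C(w) = w + w²
n = 9 (n = -9*(-1) = 9)
(n*(-18))*C(Y) = (9*(-18))*(-7*(1 - 7)) = -(-1134)*(-6) = -162*42 = -6804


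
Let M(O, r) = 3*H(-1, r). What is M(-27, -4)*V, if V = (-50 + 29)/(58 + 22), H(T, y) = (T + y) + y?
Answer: 567/80 ≈ 7.0875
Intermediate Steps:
H(T, y) = T + 2*y
V = -21/80 ≈ -0.26250
M(O, r) = -3 + 6*r (M(O, r) = 3*(-1 + 2*r) = -3 + 6*r)
M(-27, -4)*V = (-3 + 6*(-4))*(-21/80) = (-3 - 24)*(-21/80) = -27*(-21/80) = 567/80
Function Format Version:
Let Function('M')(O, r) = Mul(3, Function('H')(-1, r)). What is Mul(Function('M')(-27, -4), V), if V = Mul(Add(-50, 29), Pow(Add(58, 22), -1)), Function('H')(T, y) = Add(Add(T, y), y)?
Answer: Rational(567, 80) ≈ 7.0875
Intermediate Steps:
Function('H')(T, y) = Add(T, Mul(2, y))
V = Rational(-21, 80) (V = Mul(-21, Pow(80, -1)) = Mul(-21, Rational(1, 80)) = Rational(-21, 80) ≈ -0.26250)
Function('M')(O, r) = Add(-3, Mul(6, r)) (Function('M')(O, r) = Mul(3, Add(-1, Mul(2, r))) = Add(-3, Mul(6, r)))
Mul(Function('M')(-27, -4), V) = Mul(Add(-3, Mul(6, -4)), Rational(-21, 80)) = Mul(Add(-3, -24), Rational(-21, 80)) = Mul(-27, Rational(-21, 80)) = Rational(567, 80)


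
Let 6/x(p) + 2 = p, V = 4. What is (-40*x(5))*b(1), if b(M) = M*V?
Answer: -320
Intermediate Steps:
x(p) = 6/(-2 + p)
b(M) = 4*M (b(M) = M*4 = 4*M)
(-40*x(5))*b(1) = (-240/(-2 + 5))*(4*1) = -240/3*4 = -40*2*4 = -80*4 = -320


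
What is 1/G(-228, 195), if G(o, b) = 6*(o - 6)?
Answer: -1/1404 ≈ -0.00071225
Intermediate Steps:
G(o, b) = -36 + 6*o (G(o, b) = 6*(-6 + o) = -36 + 6*o)
1/G(-228, 195) = 1/(-36 + 6*(-228)) = 1/(-36 - 1368) = 1/(-1404) = -1/1404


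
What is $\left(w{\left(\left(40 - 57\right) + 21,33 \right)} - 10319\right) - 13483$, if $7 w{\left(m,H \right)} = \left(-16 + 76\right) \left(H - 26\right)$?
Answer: $-23742$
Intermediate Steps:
$w{\left(m,H \right)} = - \frac{1560}{7} + \frac{60 H}{7}$ ($w{\left(m,H \right)} = \frac{\left(-16 + 76\right) \left(H - 26\right)}{7} = \frac{60 \left(-26 + H\right)}{7} = \frac{-1560 + 60 H}{7} = - \frac{1560}{7} + \frac{60 H}{7}$)
$\left(w{\left(\left(40 - 57\right) + 21,33 \right)} - 10319\right) - 13483 = \left(\left(- \frac{1560}{7} + \frac{60}{7} \cdot 33\right) - 10319\right) - 13483 = \left(\left(- \frac{1560}{7} + \frac{1980}{7}\right) - 10319\right) - 13483 = \left(60 - 10319\right) - 13483 = -10259 - 13483 = -23742$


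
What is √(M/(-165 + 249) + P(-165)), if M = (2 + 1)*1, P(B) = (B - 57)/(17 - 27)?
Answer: √108955/70 ≈ 4.7155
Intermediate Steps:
P(B) = 57/10 - B/10 (P(B) = (-57 + B)/(-10) = (-57 + B)*(-⅒) = 57/10 - B/10)
M = 3 (M = 3*1 = 3)
√(M/(-165 + 249) + P(-165)) = √(3/(-165 + 249) + (57/10 - ⅒*(-165))) = √(3/84 + (57/10 + 33/2)) = √((1/84)*3 + 111/5) = √(1/28 + 111/5) = √(3113/140) = √108955/70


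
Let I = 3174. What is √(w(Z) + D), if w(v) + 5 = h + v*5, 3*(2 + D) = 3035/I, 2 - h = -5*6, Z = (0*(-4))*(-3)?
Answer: √482170/138 ≈ 5.0318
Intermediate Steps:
Z = 0 (Z = 0*(-3) = 0)
h = 32 (h = 2 - (-5)*6 = 2 - 1*(-30) = 2 + 30 = 32)
D = -16009/9522 (D = -2 + (3035/3174)/3 = -2 + (3035*(1/3174))/3 = -2 + (⅓)*(3035/3174) = -2 + 3035/9522 = -16009/9522 ≈ -1.6813)
w(v) = 27 + 5*v (w(v) = -5 + (32 + v*5) = -5 + (32 + 5*v) = 27 + 5*v)
√(w(Z) + D) = √((27 + 5*0) - 16009/9522) = √((27 + 0) - 16009/9522) = √(27 - 16009/9522) = √(241085/9522) = √482170/138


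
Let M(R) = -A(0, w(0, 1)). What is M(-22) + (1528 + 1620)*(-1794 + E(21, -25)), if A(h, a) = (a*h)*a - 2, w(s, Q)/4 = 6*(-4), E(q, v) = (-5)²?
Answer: -5568810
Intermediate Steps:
E(q, v) = 25
w(s, Q) = -96 (w(s, Q) = 4*(6*(-4)) = 4*(-24) = -96)
A(h, a) = -2 + h*a² (A(h, a) = h*a² - 2 = -2 + h*a²)
M(R) = 2 (M(R) = -(-2 + 0*(-96)²) = -(-2 + 0*9216) = -(-2 + 0) = -1*(-2) = 2)
M(-22) + (1528 + 1620)*(-1794 + E(21, -25)) = 2 + (1528 + 1620)*(-1794 + 25) = 2 + 3148*(-1769) = 2 - 5568812 = -5568810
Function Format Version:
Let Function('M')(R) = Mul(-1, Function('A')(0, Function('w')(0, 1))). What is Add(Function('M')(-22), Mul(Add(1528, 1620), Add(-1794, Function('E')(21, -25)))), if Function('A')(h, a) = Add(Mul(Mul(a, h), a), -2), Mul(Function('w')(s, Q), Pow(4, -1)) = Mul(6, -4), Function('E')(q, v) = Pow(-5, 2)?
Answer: -5568810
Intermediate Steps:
Function('E')(q, v) = 25
Function('w')(s, Q) = -96 (Function('w')(s, Q) = Mul(4, Mul(6, -4)) = Mul(4, -24) = -96)
Function('A')(h, a) = Add(-2, Mul(h, Pow(a, 2))) (Function('A')(h, a) = Add(Mul(h, Pow(a, 2)), -2) = Add(-2, Mul(h, Pow(a, 2))))
Function('M')(R) = 2 (Function('M')(R) = Mul(-1, Add(-2, Mul(0, Pow(-96, 2)))) = Mul(-1, Add(-2, Mul(0, 9216))) = Mul(-1, Add(-2, 0)) = Mul(-1, -2) = 2)
Add(Function('M')(-22), Mul(Add(1528, 1620), Add(-1794, Function('E')(21, -25)))) = Add(2, Mul(Add(1528, 1620), Add(-1794, 25))) = Add(2, Mul(3148, -1769)) = Add(2, -5568812) = -5568810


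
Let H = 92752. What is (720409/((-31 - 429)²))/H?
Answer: 1367/37241600 ≈ 3.6706e-5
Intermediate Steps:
(720409/((-31 - 429)²))/H = (720409/((-31 - 429)²))/92752 = (720409/((-460)²))*(1/92752) = (720409/211600)*(1/92752) = 1367/37241600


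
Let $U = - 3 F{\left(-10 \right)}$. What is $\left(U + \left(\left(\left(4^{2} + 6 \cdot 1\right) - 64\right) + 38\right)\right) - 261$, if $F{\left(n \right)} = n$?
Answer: $-235$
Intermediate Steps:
$U = 30$ ($U = \left(-3\right) \left(-10\right) = 30$)
$\left(U + \left(\left(\left(4^{2} + 6 \cdot 1\right) - 64\right) + 38\right)\right) - 261 = \left(30 + \left(\left(\left(4^{2} + 6 \cdot 1\right) - 64\right) + 38\right)\right) - 261 = \left(30 + \left(\left(\left(16 + 6\right) - 64\right) + 38\right)\right) - 261 = \left(30 + \left(\left(22 - 64\right) + 38\right)\right) - 261 = \left(30 + \left(-42 + 38\right)\right) - 261 = \left(30 - 4\right) - 261 = 26 - 261 = -235$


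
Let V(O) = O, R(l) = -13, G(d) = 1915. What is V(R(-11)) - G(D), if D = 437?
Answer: -1928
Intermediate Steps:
V(R(-11)) - G(D) = -13 - 1*1915 = -13 - 1915 = -1928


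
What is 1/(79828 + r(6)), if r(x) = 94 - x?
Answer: 1/79916 ≈ 1.2513e-5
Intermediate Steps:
1/(79828 + r(6)) = 1/(79828 + (94 - 1*6)) = 1/(79828 + (94 - 6)) = 1/(79828 + 88) = 1/79916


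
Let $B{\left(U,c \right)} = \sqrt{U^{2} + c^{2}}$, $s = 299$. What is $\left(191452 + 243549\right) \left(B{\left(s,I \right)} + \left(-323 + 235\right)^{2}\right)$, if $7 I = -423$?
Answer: $3368647744 + 62143 \sqrt{4559578} \approx 3.5013 \cdot 10^{9}$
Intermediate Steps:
$I = - \frac{423}{7}$ ($I = \frac{1}{7} \left(-423\right) = - \frac{423}{7} \approx -60.429$)
$\left(191452 + 243549\right) \left(B{\left(s,I \right)} + \left(-323 + 235\right)^{2}\right) = \left(191452 + 243549\right) \left(\sqrt{299^{2} + \left(- \frac{423}{7}\right)^{2}} + \left(-323 + 235\right)^{2}\right) = 435001 \left(\sqrt{89401 + \frac{178929}{49}} + \left(-88\right)^{2}\right) = 435001 \left(\sqrt{\frac{4559578}{49}} + 7744\right) = 435001 \left(\frac{\sqrt{4559578}}{7} + 7744\right) = 435001 \left(7744 + \frac{\sqrt{4559578}}{7}\right) = 3368647744 + 62143 \sqrt{4559578}$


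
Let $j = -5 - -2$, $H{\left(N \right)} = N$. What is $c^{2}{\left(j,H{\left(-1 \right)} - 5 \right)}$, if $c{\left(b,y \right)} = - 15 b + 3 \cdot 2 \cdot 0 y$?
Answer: $2025$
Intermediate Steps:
$j = -3$ ($j = -5 + 2 = -3$)
$c{\left(b,y \right)} = - 15 b$ ($c{\left(b,y \right)} = - 15 b + 6 \cdot 0 y = - 15 b + 0 y = - 15 b + 0 = - 15 b$)
$c^{2}{\left(j,H{\left(-1 \right)} - 5 \right)} = \left(\left(-15\right) \left(-3\right)\right)^{2} = 45^{2} = 2025$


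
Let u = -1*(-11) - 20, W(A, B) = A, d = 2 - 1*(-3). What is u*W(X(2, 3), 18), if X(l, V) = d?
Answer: -45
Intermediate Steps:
d = 5 (d = 2 + 3 = 5)
X(l, V) = 5
u = -9 (u = 11 - 20 = -9)
u*W(X(2, 3), 18) = -9*5 = -45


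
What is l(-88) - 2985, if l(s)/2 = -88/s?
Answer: -2983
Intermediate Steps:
l(s) = -176/s (l(s) = 2*(-88/s) = -176/s)
l(-88) - 2985 = -176/(-88) - 2985 = -176*(-1/88) - 2985 = 2 - 2985 = -2983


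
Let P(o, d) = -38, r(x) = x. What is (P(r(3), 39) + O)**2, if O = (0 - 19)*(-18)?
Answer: 92416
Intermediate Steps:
O = 342 (O = -19*(-18) = 342)
(P(r(3), 39) + O)**2 = (-38 + 342)**2 = 304**2 = 92416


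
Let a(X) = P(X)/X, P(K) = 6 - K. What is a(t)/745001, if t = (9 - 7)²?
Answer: 1/1490002 ≈ 6.7114e-7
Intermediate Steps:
t = 4 (t = 2² = 4)
a(X) = (6 - X)/X
a(t)/745001 = ((6 - 1*4)/4)/745001 = ((6 - 4)/4)*(1/745001) = ((¼)*2)*(1/745001) = (½)*(1/745001) = 1/1490002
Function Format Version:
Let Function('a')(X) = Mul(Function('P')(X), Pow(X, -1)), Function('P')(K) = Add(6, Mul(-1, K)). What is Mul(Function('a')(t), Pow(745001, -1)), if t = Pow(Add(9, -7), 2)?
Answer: Rational(1, 1490002) ≈ 6.7114e-7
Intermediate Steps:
t = 4 (t = Pow(2, 2) = 4)
Function('a')(X) = Mul(Pow(X, -1), Add(6, Mul(-1, X))) (Function('a')(X) = Mul(Add(6, Mul(-1, X)), Pow(X, -1)) = Mul(Pow(X, -1), Add(6, Mul(-1, X))))
Mul(Function('a')(t), Pow(745001, -1)) = Mul(Mul(Pow(4, -1), Add(6, Mul(-1, 4))), Pow(745001, -1)) = Mul(Mul(Rational(1, 4), Add(6, -4)), Rational(1, 745001)) = Mul(Mul(Rational(1, 4), 2), Rational(1, 745001)) = Mul(Rational(1, 2), Rational(1, 745001)) = Rational(1, 1490002)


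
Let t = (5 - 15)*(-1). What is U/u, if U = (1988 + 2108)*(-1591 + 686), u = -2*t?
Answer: 185344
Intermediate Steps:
t = 10 (t = -10*(-1) = 10)
u = -20 (u = -2*10 = -20)
U = -3706880 (U = 4096*(-905) = -3706880)
U/u = -3706880/(-20) = -3706880*(-1/20) = 185344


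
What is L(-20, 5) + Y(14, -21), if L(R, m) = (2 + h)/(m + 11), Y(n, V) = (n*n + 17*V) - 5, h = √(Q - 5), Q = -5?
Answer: -1327/8 + I*√10/16 ≈ -165.88 + 0.19764*I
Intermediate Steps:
h = I*√10 (h = √(-5 - 5) = √(-10) = I*√10 ≈ 3.1623*I)
Y(n, V) = -5 + n² + 17*V (Y(n, V) = (n² + 17*V) - 5 = -5 + n² + 17*V)
L(R, m) = (2 + I*√10)/(11 + m) (L(R, m) = (2 + I*√10)/(m + 11) = (2 + I*√10)/(11 + m))
L(-20, 5) + Y(14, -21) = (2 + I*√10)/(11 + 5) + (-5 + 14² + 17*(-21)) = (2 + I*√10)/16 + (-5 + 196 - 357) = (2 + I*√10)/16 - 166 = (⅛ + I*√10/16) - 166 = -1327/8 + I*√10/16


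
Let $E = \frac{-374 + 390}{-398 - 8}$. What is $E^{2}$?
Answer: $\frac{64}{41209} \approx 0.0015531$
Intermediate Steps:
$E = - \frac{8}{203}$ ($E = \frac{16}{-406} = 16 \left(- \frac{1}{406}\right) = - \frac{8}{203} \approx -0.039409$)
$E^{2} = \left(- \frac{8}{203}\right)^{2} = \frac{64}{41209}$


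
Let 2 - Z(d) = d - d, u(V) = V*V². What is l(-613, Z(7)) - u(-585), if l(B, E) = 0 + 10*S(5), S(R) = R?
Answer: 200201675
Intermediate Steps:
u(V) = V³
Z(d) = 2 (Z(d) = 2 - (d - d) = 2 - 1*0 = 2 + 0 = 2)
l(B, E) = 50 (l(B, E) = 0 + 10*5 = 0 + 50 = 50)
l(-613, Z(7)) - u(-585) = 50 - 1*(-585)³ = 50 - 1*(-200201625) = 50 + 200201625 = 200201675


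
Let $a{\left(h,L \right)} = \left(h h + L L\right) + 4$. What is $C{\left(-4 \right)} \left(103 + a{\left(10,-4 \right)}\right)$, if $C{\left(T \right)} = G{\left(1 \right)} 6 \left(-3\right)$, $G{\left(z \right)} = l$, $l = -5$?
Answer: $20070$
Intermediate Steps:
$G{\left(z \right)} = -5$
$a{\left(h,L \right)} = 4 + L^{2} + h^{2}$ ($a{\left(h,L \right)} = \left(h^{2} + L^{2}\right) + 4 = \left(L^{2} + h^{2}\right) + 4 = 4 + L^{2} + h^{2}$)
$C{\left(T \right)} = 90$ ($C{\left(T \right)} = \left(-5\right) 6 \left(-3\right) = \left(-30\right) \left(-3\right) = 90$)
$C{\left(-4 \right)} \left(103 + a{\left(10,-4 \right)}\right) = 90 \left(103 + \left(4 + \left(-4\right)^{2} + 10^{2}\right)\right) = 90 \left(103 + \left(4 + 16 + 100\right)\right) = 90 \left(103 + 120\right) = 90 \cdot 223 = 20070$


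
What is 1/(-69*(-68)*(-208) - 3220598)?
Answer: -1/4196534 ≈ -2.3829e-7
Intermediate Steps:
1/(-69*(-68)*(-208) - 3220598) = 1/(4692*(-208) - 3220598) = 1/(-975936 - 3220598) = 1/(-4196534) = -1/4196534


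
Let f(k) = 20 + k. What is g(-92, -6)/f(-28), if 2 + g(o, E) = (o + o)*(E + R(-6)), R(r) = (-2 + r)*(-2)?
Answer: 921/4 ≈ 230.25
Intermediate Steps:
R(r) = 4 - 2*r
g(o, E) = -2 + 2*o*(16 + E) (g(o, E) = -2 + (o + o)*(E + (4 - 2*(-6))) = -2 + (2*o)*(E + (4 + 12)) = -2 + (2*o)*(E + 16) = -2 + (2*o)*(16 + E) = -2 + 2*o*(16 + E))
g(-92, -6)/f(-28) = (-2 + 32*(-92) + 2*(-6)*(-92))/(20 - 28) = (-2 - 2944 + 1104)/(-8) = -1842*(-⅛) = 921/4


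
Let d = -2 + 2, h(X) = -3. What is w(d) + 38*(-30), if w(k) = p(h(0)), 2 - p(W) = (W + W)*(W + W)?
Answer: -1174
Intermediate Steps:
p(W) = 2 - 4*W² (p(W) = 2 - (W + W)*(W + W) = 2 - 2*W*2*W = 2 - 4*W²)
d = 0
w(k) = -34 (w(k) = 2 - 4*(-3)² = 2 - 4*9 = 2 - 36 = -34)
w(d) + 38*(-30) = -34 + 38*(-30) = -34 - 1140 = -1174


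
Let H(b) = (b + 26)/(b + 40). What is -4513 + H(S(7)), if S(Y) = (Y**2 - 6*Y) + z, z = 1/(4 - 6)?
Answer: -419644/93 ≈ -4512.3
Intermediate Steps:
z = -1/2 (z = 1/(-2) = -1/2 ≈ -0.50000)
S(Y) = -1/2 + Y**2 - 6*Y (S(Y) = (Y**2 - 6*Y) - 1/2 = -1/2 + Y**2 - 6*Y)
H(b) = (26 + b)/(40 + b)
-4513 + H(S(7)) = -4513 + (26 + (-1/2 + 7**2 - 6*7))/(40 + (-1/2 + 7**2 - 6*7)) = -4513 + (26 + (-1/2 + 49 - 42))/(40 + (-1/2 + 49 - 42)) = -4513 + (26 + 13/2)/(40 + 13/2) = -4513 + (65/2)/(93/2) = -4513 + (2/93)*(65/2) = -4513 + 65/93 = -419644/93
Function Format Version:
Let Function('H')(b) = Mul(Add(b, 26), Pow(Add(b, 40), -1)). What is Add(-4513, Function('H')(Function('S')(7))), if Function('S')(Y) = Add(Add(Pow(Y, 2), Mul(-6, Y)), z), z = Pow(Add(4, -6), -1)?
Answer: Rational(-419644, 93) ≈ -4512.3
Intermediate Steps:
z = Rational(-1, 2) (z = Pow(-2, -1) = Rational(-1, 2) ≈ -0.50000)
Function('S')(Y) = Add(Rational(-1, 2), Pow(Y, 2), Mul(-6, Y)) (Function('S')(Y) = Add(Add(Pow(Y, 2), Mul(-6, Y)), Rational(-1, 2)) = Add(Rational(-1, 2), Pow(Y, 2), Mul(-6, Y)))
Function('H')(b) = Mul(Pow(Add(40, b), -1), Add(26, b)) (Function('H')(b) = Mul(Add(26, b), Pow(Add(40, b), -1)) = Mul(Pow(Add(40, b), -1), Add(26, b)))
Add(-4513, Function('H')(Function('S')(7))) = Add(-4513, Mul(Pow(Add(40, Add(Rational(-1, 2), Pow(7, 2), Mul(-6, 7))), -1), Add(26, Add(Rational(-1, 2), Pow(7, 2), Mul(-6, 7))))) = Add(-4513, Mul(Pow(Add(40, Add(Rational(-1, 2), 49, -42)), -1), Add(26, Add(Rational(-1, 2), 49, -42)))) = Add(-4513, Mul(Pow(Add(40, Rational(13, 2)), -1), Add(26, Rational(13, 2)))) = Add(-4513, Mul(Pow(Rational(93, 2), -1), Rational(65, 2))) = Add(-4513, Mul(Rational(2, 93), Rational(65, 2))) = Add(-4513, Rational(65, 93)) = Rational(-419644, 93)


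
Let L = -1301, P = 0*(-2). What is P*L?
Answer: 0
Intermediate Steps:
P = 0
P*L = 0*(-1301) = 0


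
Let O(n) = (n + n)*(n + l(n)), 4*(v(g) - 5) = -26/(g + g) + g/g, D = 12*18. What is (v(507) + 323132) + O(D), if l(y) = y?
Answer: 39761377/78 ≈ 5.0976e+5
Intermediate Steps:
D = 216
v(g) = 21/4 - 13/(4*g) (v(g) = 5 + (-26/(g + g) + g/g)/4 = 5 + (-26*1/(2*g) + 1)/4 = 5 + (-13/g + 1)/4 = 5 + (1 - 13/g)/4 = 5 + (¼ - 13/(4*g)) = 21/4 - 13/(4*g))
O(n) = 4*n² (O(n) = (n + n)*(n + n) = (2*n)*(2*n) = 4*n²)
(v(507) + 323132) + O(D) = ((¼)*(-13 + 21*507)/507 + 323132) + 4*216² = ((¼)*(1/507)*(-13 + 10647) + 323132) + 4*46656 = ((¼)*(1/507)*10634 + 323132) + 186624 = (409/78 + 323132) + 186624 = 25204705/78 + 186624 = 39761377/78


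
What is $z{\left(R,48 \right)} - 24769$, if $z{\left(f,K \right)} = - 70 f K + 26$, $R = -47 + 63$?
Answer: $-78503$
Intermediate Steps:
$R = 16$
$z{\left(f,K \right)} = 26 - 70 K f$ ($z{\left(f,K \right)} = - 70 K f + 26 = 26 - 70 K f$)
$z{\left(R,48 \right)} - 24769 = \left(26 - 3360 \cdot 16\right) - 24769 = \left(26 - 53760\right) - 24769 = -53734 - 24769 = -78503$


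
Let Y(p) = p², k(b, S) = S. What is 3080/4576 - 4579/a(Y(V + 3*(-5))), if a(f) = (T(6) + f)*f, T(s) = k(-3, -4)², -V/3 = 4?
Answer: 18770567/28241460 ≈ 0.66465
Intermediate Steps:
V = -12 (V = -3*4 = -12)
T(s) = 16 (T(s) = (-4)² = 16)
a(f) = f*(16 + f) (a(f) = (16 + f)*f = f*(16 + f))
3080/4576 - 4579/a(Y(V + 3*(-5))) = 3080/4576 - 4579*1/((-12 + 3*(-5))²*(16 + (-12 + 3*(-5))²)) = 3080*(1/4576) - 4579*1/((-12 - 15)²*(16 + (-12 - 15)²)) = 35/52 - 4579*1/(729*(16 + (-27)²)) = 35/52 - 4579*1/(729*(16 + 729)) = 35/52 - 4579/(729*745) = 35/52 - 4579/543105 = 18770567/28241460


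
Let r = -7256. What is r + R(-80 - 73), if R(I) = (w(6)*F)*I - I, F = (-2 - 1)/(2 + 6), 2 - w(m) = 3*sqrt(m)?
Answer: -27953/4 - 1377*sqrt(6)/8 ≈ -7409.9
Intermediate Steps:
w(m) = 2 - 3*sqrt(m)
F = -3/8 ≈ -0.37500
R(I) = -I + I*(-3/4 + 9*sqrt(6)/8) (R(I) = ((2 - 3*sqrt(6))*(-3/8))*I - I = (-3/4 + 9*sqrt(6)/8)*I - I = I*(-3/4 + 9*sqrt(6)/8) - I = -I + I*(-3/4 + 9*sqrt(6)/8))
r + R(-80 - 73) = -7256 + (-80 - 73)*(-14 + 9*sqrt(6))/8 = -7256 + (1/8)*(-153)*(-14 + 9*sqrt(6)) = -7256 + (1071/4 - 1377*sqrt(6)/8) = -27953/4 - 1377*sqrt(6)/8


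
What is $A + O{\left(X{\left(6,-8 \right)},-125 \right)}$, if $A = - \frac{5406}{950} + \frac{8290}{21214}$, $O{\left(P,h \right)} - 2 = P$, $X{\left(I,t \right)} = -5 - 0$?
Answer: $- \frac{41816821}{5038325} \approx -8.2997$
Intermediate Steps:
$X{\left(I,t \right)} = -5$ ($X{\left(I,t \right)} = -5 + 0 = -5$)
$O{\left(P,h \right)} = 2 + P$
$A = - \frac{26701846}{5038325}$ ($A = \left(-5406\right) \frac{1}{950} + 8290 \cdot \frac{1}{21214} = - \frac{2703}{475} + \frac{4145}{10607} = - \frac{26701846}{5038325} \approx -5.2997$)
$A + O{\left(X{\left(6,-8 \right)},-125 \right)} = - \frac{26701846}{5038325} + \left(2 - 5\right) = - \frac{26701846}{5038325} - 3 = - \frac{41816821}{5038325}$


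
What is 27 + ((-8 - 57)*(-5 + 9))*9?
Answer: -2313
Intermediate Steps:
27 + ((-8 - 57)*(-5 + 9))*9 = 27 - 65*4*9 = 27 - 260*9 = 27 - 2340 = -2313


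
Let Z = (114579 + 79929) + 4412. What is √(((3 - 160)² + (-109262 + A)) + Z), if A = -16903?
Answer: 2*√24351 ≈ 312.10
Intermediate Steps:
Z = 198920 (Z = 194508 + 4412 = 198920)
√(((3 - 160)² + (-109262 + A)) + Z) = √(((3 - 160)² + (-109262 - 16903)) + 198920) = √(((-157)² - 126165) + 198920) = √((24649 - 126165) + 198920) = √(-101516 + 198920) = √97404 = 2*√24351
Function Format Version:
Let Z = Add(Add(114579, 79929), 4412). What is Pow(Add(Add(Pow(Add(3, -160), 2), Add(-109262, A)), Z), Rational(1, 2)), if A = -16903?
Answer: Mul(2, Pow(24351, Rational(1, 2))) ≈ 312.10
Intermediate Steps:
Z = 198920 (Z = Add(194508, 4412) = 198920)
Pow(Add(Add(Pow(Add(3, -160), 2), Add(-109262, A)), Z), Rational(1, 2)) = Pow(Add(Add(Pow(Add(3, -160), 2), Add(-109262, -16903)), 198920), Rational(1, 2)) = Pow(Add(Add(Pow(-157, 2), -126165), 198920), Rational(1, 2)) = Pow(Add(Add(24649, -126165), 198920), Rational(1, 2)) = Pow(Add(-101516, 198920), Rational(1, 2)) = Pow(97404, Rational(1, 2)) = Mul(2, Pow(24351, Rational(1, 2)))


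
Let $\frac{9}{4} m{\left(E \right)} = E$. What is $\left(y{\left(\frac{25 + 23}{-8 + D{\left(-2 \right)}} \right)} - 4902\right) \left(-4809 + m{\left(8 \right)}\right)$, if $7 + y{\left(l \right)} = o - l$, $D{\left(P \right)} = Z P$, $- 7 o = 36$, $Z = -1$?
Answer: $\frac{1485300407}{63} \approx 2.3576 \cdot 10^{7}$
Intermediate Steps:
$o = - \frac{36}{7}$ ($o = \left(- \frac{1}{7}\right) 36 = - \frac{36}{7} \approx -5.1429$)
$D{\left(P \right)} = - P$
$m{\left(E \right)} = \frac{4 E}{9}$
$y{\left(l \right)} = - \frac{85}{7} - l$ ($y{\left(l \right)} = -7 - \left(\frac{36}{7} + l\right) = - \frac{85}{7} - l$)
$\left(y{\left(\frac{25 + 23}{-8 + D{\left(-2 \right)}} \right)} - 4902\right) \left(-4809 + m{\left(8 \right)}\right) = \left(\left(- \frac{85}{7} - \frac{25 + 23}{-8 - -2}\right) - 4902\right) \left(-4809 + \frac{4}{9} \cdot 8\right) = \left(\left(- \frac{85}{7} - \frac{48}{-8 + 2}\right) - 4902\right) \left(-4809 + \frac{32}{9}\right) = \left(\left(- \frac{85}{7} - \frac{48}{-6}\right) - 4902\right) \left(- \frac{43249}{9}\right) = \left(\left(- \frac{85}{7} - 48 \left(- \frac{1}{6}\right)\right) - 4902\right) \left(- \frac{43249}{9}\right) = \left(\left(- \frac{85}{7} - -8\right) - 4902\right) \left(- \frac{43249}{9}\right) = \left(\left(- \frac{85}{7} + 8\right) - 4902\right) \left(- \frac{43249}{9}\right) = \left(- \frac{29}{7} - 4902\right) \left(- \frac{43249}{9}\right) = \left(- \frac{34343}{7}\right) \left(- \frac{43249}{9}\right) = \frac{1485300407}{63}$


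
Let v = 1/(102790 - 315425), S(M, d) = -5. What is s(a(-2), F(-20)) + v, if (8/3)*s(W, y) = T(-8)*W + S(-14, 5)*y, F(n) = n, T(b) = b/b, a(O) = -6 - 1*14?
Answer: 6379049/212635 ≈ 30.000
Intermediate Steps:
a(O) = -20 (a(O) = -6 - 14 = -20)
T(b) = 1
v = -1/212635 (v = 1/(-212635) = -1/212635 ≈ -4.7029e-6)
s(W, y) = -15*y/8 + 3*W/8 (s(W, y) = 3*(1*W - 5*y)/8 = 3*(W - 5*y)/8 = -15*y/8 + 3*W/8)
s(a(-2), F(-20)) + v = (-15/8*(-20) + (3/8)*(-20)) - 1/212635 = (75/2 - 15/2) - 1/212635 = 30 - 1/212635 = 6379049/212635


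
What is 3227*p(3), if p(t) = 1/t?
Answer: 3227/3 ≈ 1075.7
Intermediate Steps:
3227*p(3) = 3227/3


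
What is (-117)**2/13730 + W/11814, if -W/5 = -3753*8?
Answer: 370478241/27034370 ≈ 13.704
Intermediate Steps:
W = 150120 (W = -(-18765)*8 = -5*(-30024) = 150120)
(-117)**2/13730 + W/11814 = (-117)**2/13730 + 150120/11814 = 13689*(1/13730) + 150120*(1/11814) = 13689/13730 + 25020/1969 = 370478241/27034370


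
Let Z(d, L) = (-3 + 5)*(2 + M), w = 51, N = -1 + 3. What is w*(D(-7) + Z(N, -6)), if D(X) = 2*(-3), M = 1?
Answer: 0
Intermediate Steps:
N = 2
D(X) = -6
Z(d, L) = 6 (Z(d, L) = (-3 + 5)*(2 + 1) = 2*3 = 6)
w*(D(-7) + Z(N, -6)) = 51*(-6 + 6) = 51*0 = 0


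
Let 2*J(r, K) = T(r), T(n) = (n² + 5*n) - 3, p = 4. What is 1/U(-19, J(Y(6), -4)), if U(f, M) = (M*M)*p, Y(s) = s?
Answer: 1/3969 ≈ 0.00025195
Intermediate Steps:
T(n) = -3 + n² + 5*n
J(r, K) = -3/2 + r²/2 + 5*r/2 (J(r, K) = (-3 + r² + 5*r)/2 = -3/2 + r²/2 + 5*r/2)
U(f, M) = 4*M² (U(f, M) = (M*M)*4 = M²*4 = 4*M²)
1/U(-19, J(Y(6), -4)) = 1/(4*(-3/2 + (½)*6² + (5/2)*6)²) = 1/(4*(-3/2 + (½)*36 + 15)²) = 1/(4*(-3/2 + 18 + 15)²) = 1/(4*(63/2)²) = 1/(4*(3969/4)) = 1/3969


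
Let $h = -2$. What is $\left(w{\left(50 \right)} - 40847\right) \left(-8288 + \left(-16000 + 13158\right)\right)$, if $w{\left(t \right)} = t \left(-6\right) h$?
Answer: $447949110$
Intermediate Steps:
$w{\left(t \right)} = 12 t$ ($w{\left(t \right)} = t \left(-6\right) \left(-2\right) = - 6 t \left(-2\right) = 12 t$)
$\left(w{\left(50 \right)} - 40847\right) \left(-8288 + \left(-16000 + 13158\right)\right) = \left(12 \cdot 50 - 40847\right) \left(-8288 + \left(-16000 + 13158\right)\right) = \left(600 - 40847\right) \left(-8288 - 2842\right) = \left(-40247\right) \left(-11130\right) = 447949110$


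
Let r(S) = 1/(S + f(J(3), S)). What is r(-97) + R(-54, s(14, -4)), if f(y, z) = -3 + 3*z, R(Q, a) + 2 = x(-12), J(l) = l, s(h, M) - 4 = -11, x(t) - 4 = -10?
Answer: -3129/391 ≈ -8.0026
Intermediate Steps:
x(t) = -6 (x(t) = 4 - 10 = -6)
s(h, M) = -7 (s(h, M) = 4 - 11 = -7)
R(Q, a) = -8 (R(Q, a) = -2 - 6 = -8)
r(S) = 1/(-3 + 4*S) (r(S) = 1/(S + (-3 + 3*S)) = 1/(-3 + 4*S))
r(-97) + R(-54, s(14, -4)) = 1/(-3 + 4*(-97)) - 8 = 1/(-3 - 388) - 8 = 1/(-391) - 8 = -1/391 - 8 = -3129/391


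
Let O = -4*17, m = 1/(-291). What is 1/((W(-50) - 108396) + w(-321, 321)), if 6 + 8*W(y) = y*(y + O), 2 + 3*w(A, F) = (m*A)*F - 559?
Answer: -388/41798549 ≈ -9.2826e-6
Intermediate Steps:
m = -1/291 ≈ -0.0034364
w(A, F) = -187 - A*F/873 (w(A, F) = -2/3 + ((-A/291)*F - 559)/3 = -2/3 + (-A*F/291 - 559)/3 = -2/3 + (-559 - A*F/291)/3 = -2/3 + (-559/3 - A*F/873) = -187 - A*F/873)
O = -68
W(y) = -3/4 + y*(-68 + y)/8 (W(y) = -3/4 + (y*(y - 68))/8 = -3/4 + (y*(-68 + y))/8 = -3/4 + y*(-68 + y)/8)
1/((W(-50) - 108396) + w(-321, 321)) = 1/(((-3/4 - 17/2*(-50) + (1/8)*(-50)**2) - 108396) + (-187 - 1/873*(-321)*321)) = 1/(((-3/4 + 425 + (1/8)*2500) - 108396) + (-187 + 11449/97)) = 1/(((-3/4 + 425 + 625/2) - 108396) - 6690/97) = 1/((2947/4 - 108396) - 6690/97) = 1/(-430637/4 - 6690/97) = 1/(-41798549/388) = -388/41798549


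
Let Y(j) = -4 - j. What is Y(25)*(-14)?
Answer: 406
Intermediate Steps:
Y(25)*(-14) = (-4 - 1*25)*(-14) = (-4 - 25)*(-14) = -29*(-14) = 406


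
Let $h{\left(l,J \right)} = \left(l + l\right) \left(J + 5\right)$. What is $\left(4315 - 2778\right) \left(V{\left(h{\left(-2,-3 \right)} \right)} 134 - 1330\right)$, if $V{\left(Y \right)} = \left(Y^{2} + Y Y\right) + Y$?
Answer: $22670750$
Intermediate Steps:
$h{\left(l,J \right)} = 2 l \left(5 + J\right)$
$V{\left(Y \right)} = Y + 2 Y^{2}$ ($V{\left(Y \right)} = \left(Y^{2} + Y^{2}\right) + Y = 2 Y^{2} + Y = Y + 2 Y^{2}$)
$\left(4315 - 2778\right) \left(V{\left(h{\left(-2,-3 \right)} \right)} 134 - 1330\right) = \left(4315 - 2778\right) \left(2 \left(-2\right) \left(5 - 3\right) \left(1 + 2 \cdot 2 \left(-2\right) \left(5 - 3\right)\right) 134 - 1330\right) = 1537 \left(2 \left(-2\right) 2 \left(1 + 2 \cdot 2 \left(-2\right) 2\right) 134 - 1330\right) = 1537 \left(- 8 \left(1 + 2 \left(-8\right)\right) 134 - 1330\right) = 1537 \left(- 8 \left(1 - 16\right) 134 - 1330\right) = 1537 \left(\left(-8\right) \left(-15\right) 134 - 1330\right) = 1537 \left(120 \cdot 134 - 1330\right) = 1537 \left(16080 - 1330\right) = 1537 \cdot 14750 = 22670750$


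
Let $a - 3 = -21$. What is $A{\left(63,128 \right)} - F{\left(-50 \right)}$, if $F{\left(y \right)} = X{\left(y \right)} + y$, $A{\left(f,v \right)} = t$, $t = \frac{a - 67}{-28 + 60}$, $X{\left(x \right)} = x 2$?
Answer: $\frac{4715}{32} \approx 147.34$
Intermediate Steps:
$X{\left(x \right)} = 2 x$
$a = -18$ ($a = 3 - 21 = -18$)
$t = - \frac{85}{32}$ ($t = \frac{-18 - 67}{-28 + 60} = - \frac{85}{32} \approx -2.6563$)
$A{\left(f,v \right)} = - \frac{85}{32}$
$F{\left(y \right)} = 3 y$ ($F{\left(y \right)} = 2 y + y = 3 y$)
$A{\left(63,128 \right)} - F{\left(-50 \right)} = - \frac{85}{32} - 3 \left(-50\right) = - \frac{85}{32} - -150 = - \frac{85}{32} + 150 = \frac{4715}{32}$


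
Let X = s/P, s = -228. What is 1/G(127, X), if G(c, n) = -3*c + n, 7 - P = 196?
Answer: -63/23927 ≈ -0.0026330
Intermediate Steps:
P = -189 (P = 7 - 1*196 = 7 - 196 = -189)
X = 76/63 (X = -228/(-189) = -228*(-1/189) = 76/63 ≈ 1.2063)
G(c, n) = n - 3*c
1/G(127, X) = 1/(76/63 - 3*127) = 1/(76/63 - 381) = 1/(-23927/63) = -63/23927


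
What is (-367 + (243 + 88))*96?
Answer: -3456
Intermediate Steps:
(-367 + (243 + 88))*96 = (-367 + 331)*96 = -36*96 = -3456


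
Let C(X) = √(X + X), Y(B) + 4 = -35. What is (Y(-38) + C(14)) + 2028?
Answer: 1989 + 2*√7 ≈ 1994.3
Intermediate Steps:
Y(B) = -39 (Y(B) = -4 - 35 = -39)
C(X) = √2*√X (C(X) = √(2*X) = √2*√X)
(Y(-38) + C(14)) + 2028 = (-39 + √2*√14) + 2028 = (-39 + 2*√7) + 2028 = 1989 + 2*√7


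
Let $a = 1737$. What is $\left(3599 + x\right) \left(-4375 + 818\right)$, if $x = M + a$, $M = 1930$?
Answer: $-25845162$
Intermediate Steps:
$x = 3667$ ($x = 1930 + 1737 = 3667$)
$\left(3599 + x\right) \left(-4375 + 818\right) = \left(3599 + 3667\right) \left(-4375 + 818\right) = 7266 \left(-3557\right) = -25845162$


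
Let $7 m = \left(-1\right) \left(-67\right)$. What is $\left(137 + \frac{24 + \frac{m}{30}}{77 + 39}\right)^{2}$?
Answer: $\frac{11171818250329}{593409600} \approx 18827.0$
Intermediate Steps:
$m = \frac{67}{7}$ ($m = \frac{\left(-1\right) \left(-67\right)}{7} = \frac{1}{7} \cdot 67 = \frac{67}{7} \approx 9.5714$)
$\left(137 + \frac{24 + \frac{m}{30}}{77 + 39}\right)^{2} = \left(137 + \frac{24 + \frac{67}{7 \cdot 30}}{77 + 39}\right)^{2} = \left(137 + \frac{24 + \frac{67}{7} \cdot \frac{1}{30}}{116}\right)^{2} = \left(137 + \left(24 + \frac{67}{210}\right) \frac{1}{116}\right)^{2} = \left(137 + \frac{5107}{210} \cdot \frac{1}{116}\right)^{2} = \left(137 + \frac{5107}{24360}\right)^{2} = \left(\frac{3342427}{24360}\right)^{2} = \frac{11171818250329}{593409600}$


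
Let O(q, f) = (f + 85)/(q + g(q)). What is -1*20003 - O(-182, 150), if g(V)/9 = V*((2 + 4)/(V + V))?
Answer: -620046/31 ≈ -20001.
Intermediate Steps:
g(V) = 27 (g(V) = 9*(V*((2 + 4)/(V + V))) = 9*(V*(6/((2*V)))) = 9*(V*(6*(1/(2*V)))) = 9*(V*(3/V)) = 9*3 = 27)
O(q, f) = (85 + f)/(27 + q) (O(q, f) = (f + 85)/(q + 27) = (85 + f)/(27 + q))
-1*20003 - O(-182, 150) = -1*20003 - (85 + 150)/(27 - 182) = -20003 - 235/(-155) = -20003 - (-1)*235/155 = -20003 - 1*(-47/31) = -20003 + 47/31 = -620046/31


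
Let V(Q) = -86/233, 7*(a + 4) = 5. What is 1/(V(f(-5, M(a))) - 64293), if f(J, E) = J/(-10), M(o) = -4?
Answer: -233/14980355 ≈ -1.5554e-5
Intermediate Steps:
a = -23/7 (a = -4 + (⅐)*5 = -4 + 5/7 = -23/7 ≈ -3.2857)
f(J, E) = -J/10 (f(J, E) = J*(-⅒) = -J/10)
V(Q) = -86/233 (V(Q) = -86*1/233 = -86/233)
1/(V(f(-5, M(a))) - 64293) = 1/(-86/233 - 64293) = 1/(-14980355/233) = -233/14980355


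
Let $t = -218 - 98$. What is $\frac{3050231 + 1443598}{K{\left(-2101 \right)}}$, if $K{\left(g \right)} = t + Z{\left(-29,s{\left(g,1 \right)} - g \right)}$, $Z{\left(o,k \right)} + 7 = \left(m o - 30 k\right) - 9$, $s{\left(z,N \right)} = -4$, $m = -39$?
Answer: $- \frac{4493829}{62111} \approx -72.352$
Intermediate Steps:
$Z{\left(o,k \right)} = -16 - 39 o - 30 k$ ($Z{\left(o,k \right)} = -7 - \left(9 + 30 k + 39 o\right) = -16 - 39 o - 30 k$)
$t = -316$
$K{\left(g \right)} = 919 + 30 g$ ($K{\left(g \right)} = -316 - \left(-1115 + 30 \left(-4 - g\right)\right) = -316 + \left(-16 + 1131 + \left(120 + 30 g\right)\right) = -316 + \left(1235 + 30 g\right) = 919 + 30 g$)
$\frac{3050231 + 1443598}{K{\left(-2101 \right)}} = \frac{3050231 + 1443598}{919 + 30 \left(-2101\right)} = \frac{4493829}{919 - 63030} = \frac{4493829}{-62111} = 4493829 \left(- \frac{1}{62111}\right) = - \frac{4493829}{62111}$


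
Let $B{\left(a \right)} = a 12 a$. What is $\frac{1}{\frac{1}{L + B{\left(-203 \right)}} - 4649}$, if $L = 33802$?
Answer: $- \frac{528310}{2456113189} \approx -0.0002151$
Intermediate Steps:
$B{\left(a \right)} = 12 a^{2}$ ($B{\left(a \right)} = 12 a a = 12 a^{2}$)
$\frac{1}{\frac{1}{L + B{\left(-203 \right)}} - 4649} = \frac{1}{\frac{1}{33802 + 12 \left(-203\right)^{2}} - 4649} = \frac{1}{\frac{1}{33802 + 12 \cdot 41209} - 4649} = \frac{1}{\frac{1}{33802 + 494508} - 4649} = \frac{1}{\frac{1}{528310} - 4649} = \frac{1}{- \frac{2456113189}{528310}} = - \frac{528310}{2456113189}$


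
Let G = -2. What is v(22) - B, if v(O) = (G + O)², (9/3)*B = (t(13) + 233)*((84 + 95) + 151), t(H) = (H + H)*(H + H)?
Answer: -99590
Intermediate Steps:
t(H) = 4*H² (t(H) = (2*H)*(2*H) = 4*H²)
B = 99990 (B = ((4*13² + 233)*((84 + 95) + 151))/3 = ((4*169 + 233)*(179 + 151))/3 = ((676 + 233)*330)/3 = (909*330)/3 = (⅓)*299970 = 99990)
v(O) = (-2 + O)²
v(22) - B = (-2 + 22)² - 1*99990 = 20² - 99990 = 400 - 99990 = -99590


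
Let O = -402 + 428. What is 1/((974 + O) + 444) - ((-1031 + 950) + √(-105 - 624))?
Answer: 116965/1444 - 27*I ≈ 81.001 - 27.0*I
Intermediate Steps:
O = 26
1/((974 + O) + 444) - ((-1031 + 950) + √(-105 - 624)) = 1/((974 + 26) + 444) - ((-1031 + 950) + √(-105 - 624)) = 1/(1000 + 444) - (-81 + √(-729)) = 1/1444 - (-81 + 27*I) = 1/1444 + (81 - 27*I) = 116965/1444 - 27*I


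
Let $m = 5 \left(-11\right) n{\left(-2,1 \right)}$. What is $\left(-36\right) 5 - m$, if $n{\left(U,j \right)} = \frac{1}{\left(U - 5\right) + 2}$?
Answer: $-191$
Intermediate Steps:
$n{\left(U,j \right)} = \frac{1}{-3 + U}$ ($n{\left(U,j \right)} = \frac{1}{\left(-5 + U\right) + 2} = \frac{1}{-3 + U}$)
$m = 11$ ($m = \frac{5 \left(-11\right)}{-3 - 2} = - \frac{55}{-5} = \left(-55\right) \left(- \frac{1}{5}\right) = 11$)
$\left(-36\right) 5 - m = \left(-36\right) 5 - 11 = -180 - 11 = -191$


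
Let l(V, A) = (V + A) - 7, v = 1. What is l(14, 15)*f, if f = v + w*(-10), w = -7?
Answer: 1562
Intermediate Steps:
l(V, A) = -7 + A + V (l(V, A) = (A + V) - 7 = -7 + A + V)
f = 71 (f = 1 - 7*(-10) = 1 + 70 = 71)
l(14, 15)*f = (-7 + 15 + 14)*71 = 22*71 = 1562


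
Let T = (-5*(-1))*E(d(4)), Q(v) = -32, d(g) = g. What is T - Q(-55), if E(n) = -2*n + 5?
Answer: 17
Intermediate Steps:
E(n) = 5 - 2*n
T = -15 (T = (-5*(-1))*(5 - 2*4) = 5*(5 - 8) = 5*(-3) = -15)
T - Q(-55) = -15 - 1*(-32) = -15 + 32 = 17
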